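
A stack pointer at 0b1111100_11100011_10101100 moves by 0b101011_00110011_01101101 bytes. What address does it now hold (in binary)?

0b101010000001011100011001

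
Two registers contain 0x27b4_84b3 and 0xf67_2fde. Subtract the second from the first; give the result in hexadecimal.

Subtract column by column in base 16:
  3-e → 5 (borrow)
  b-d-1 → d (borrow)
  4-f-1 → 4 (borrow)
  8-2-1 → 5
  4-7 → d (borrow)
  b-6-1 → 4
  7-f → 8 (borrow)
  2-0-1 → 1

0x184d54d5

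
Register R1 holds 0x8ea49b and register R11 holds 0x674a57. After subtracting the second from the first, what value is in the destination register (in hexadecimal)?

0x275a44

Subtract column by column in base 16:
  b-7 → 4
  9-5 → 4
  4-a → a (borrow)
  a-4-1 → 5
  e-7 → 7
  8-6 → 2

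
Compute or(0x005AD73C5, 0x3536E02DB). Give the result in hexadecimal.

OR each hex digit independently (no carries):
  0|3=3, 0|5=5, 5|3=7, A|6=E, D|E=F, 7|0=7, 3|2=3, C|D=D, 5|B=F

0x357EF73DF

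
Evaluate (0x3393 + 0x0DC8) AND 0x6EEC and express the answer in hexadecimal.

0x4048

Add column by column in base 16, right to left:
  3+8 = B
  9+C = 5 carry 1
  3+D+1 = 1 carry 1
  3+0+1 = 4
Sum = 0x415B; now AND with 0x6EEC:
  4&6=4, 1&E=0, 5&E=4, B&C=8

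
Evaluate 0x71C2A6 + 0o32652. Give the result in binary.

0b11100011111100001010000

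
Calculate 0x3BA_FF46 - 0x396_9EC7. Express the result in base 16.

Subtract column by column in base 16:
  6-7 → F (borrow)
  4-C-1 → 7 (borrow)
  F-E-1 → 0
  F-9 → 6
  A-6 → 4
  B-9 → 2
  3-3 → 0

0x24607F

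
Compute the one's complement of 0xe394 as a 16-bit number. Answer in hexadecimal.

0x1c6b

Each hex digit d becomes f−d:
  e→1, 3→c, 9→6, 4→b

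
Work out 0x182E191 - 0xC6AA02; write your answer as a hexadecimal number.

Subtract column by column in base 16:
  1-2 → F (borrow)
  9-0-1 → 8
  1-A → 7 (borrow)
  E-A-1 → 3
  2-6 → C (borrow)
  8-C-1 → B (borrow)
  1-0-1 → 0

0xBC378F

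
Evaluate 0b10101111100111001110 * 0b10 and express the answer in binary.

0b101011111001110011100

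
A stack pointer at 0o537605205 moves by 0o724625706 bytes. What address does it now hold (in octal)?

0o1464433113

Add column by column in base 8, right to left:
  5+6 = 3 carry 1
  0+0+1 = 1
  2+7 = 1 carry 1
  5+5+1 = 3 carry 1
  0+2+1 = 3
  6+6 = 4 carry 1
  7+4+1 = 4 carry 1
  3+2+1 = 6
  5+7 = 4 carry 1
  final carry 1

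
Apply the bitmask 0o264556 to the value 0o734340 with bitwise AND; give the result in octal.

AND each oct digit independently (no carries):
  7&2=2, 3&6=2, 4&4=4, 3&5=1, 4&5=4, 0&6=0

0o224140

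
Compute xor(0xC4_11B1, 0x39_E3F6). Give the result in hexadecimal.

XOR each hex digit independently (no carries):
  C^3=F, 4^9=D, 1^E=F, 1^3=2, B^F=4, 1^6=7

0xFDF247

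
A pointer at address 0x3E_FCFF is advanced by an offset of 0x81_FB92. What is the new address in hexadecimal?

Add column by column in base 16, right to left:
  F+2 = 1 carry 1
  F+9+1 = 9 carry 1
  C+B+1 = 8 carry 1
  F+F+1 = F carry 1
  E+1+1 = 0 carry 1
  3+8+1 = C

0xC0F891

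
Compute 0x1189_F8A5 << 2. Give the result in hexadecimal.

0x4627E294

2 bits is not a whole number of base-16 digits; in binary: 10001100010011111100010100101 << 2 = 1000110001001111110001010010100.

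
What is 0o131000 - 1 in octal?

The trailing 3 digits are 0, so subtracting 1 borrows through: they become 7 and the next digit up decrements.

0o130777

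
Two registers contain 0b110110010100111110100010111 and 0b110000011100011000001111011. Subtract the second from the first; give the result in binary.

0b101111000100110010011100

Subtract column by column in base 2:
  1-1 → 0
  1-1 → 0
  1-0 → 1
  0-1 → 1 (borrow)
  1-1-1 → 1 (borrow)
  0-1-1 → 0 (borrow)
  0-1-1 → 0 (borrow)
  0-0-1 → 1 (borrow)
  1-0-1 → 0
  0-0 → 0
  1-0 → 1
  1-0 → 1
  1-1 → 0
  1-1 → 0
  1-0 → 1
  0-0 → 0
  0-0 → 0
  1-1 → 0
  0-1 → 1 (borrow)
  1-1-1 → 1 (borrow)
  0-0-1 → 1 (borrow)
  0-0-1 → 1 (borrow)
  1-0-1 → 0
  1-0 → 1
  0-0 → 0
  1-1 → 0
  1-1 → 0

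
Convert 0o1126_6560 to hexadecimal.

0x256D70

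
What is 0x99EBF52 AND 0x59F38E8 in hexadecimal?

0x19E3840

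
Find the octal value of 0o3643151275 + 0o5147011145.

0o11012162442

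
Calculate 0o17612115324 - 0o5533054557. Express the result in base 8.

Subtract column by column in base 8:
  4-7 → 5 (borrow)
  2-5-1 → 4 (borrow)
  3-5-1 → 5 (borrow)
  5-4-1 → 0
  1-5 → 4 (borrow)
  1-0-1 → 0
  2-3 → 7 (borrow)
  1-3-1 → 5 (borrow)
  6-5-1 → 0
  7-5 → 2
  1-0 → 1

0o12057040545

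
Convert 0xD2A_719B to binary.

Expand each hex digit to 4 bits: D=1101 2=0010 A=1010 7=0111 1=0001 9=1001 B=1011.

0b1101001010100111000110011011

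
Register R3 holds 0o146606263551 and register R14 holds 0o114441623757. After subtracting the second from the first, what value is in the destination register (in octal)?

0o32144437572

Subtract column by column in base 8:
  1-7 → 2 (borrow)
  5-5-1 → 7 (borrow)
  5-7-1 → 5 (borrow)
  3-3-1 → 7 (borrow)
  6-2-1 → 3
  2-6 → 4 (borrow)
  6-1-1 → 4
  0-4 → 4 (borrow)
  6-4-1 → 1
  6-4 → 2
  4-1 → 3
  1-1 → 0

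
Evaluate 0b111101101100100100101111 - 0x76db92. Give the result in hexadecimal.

0x7fed9d

0b111101101100100100101111 = 0xf6c92f in hexadecimal.
Subtract column by column in base 16:
  f-2 → d
  2-9 → 9 (borrow)
  9-b-1 → d (borrow)
  c-d-1 → e (borrow)
  6-6-1 → f (borrow)
  f-7-1 → 7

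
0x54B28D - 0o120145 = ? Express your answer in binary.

0x54B28D = 0b10101001011001010001101 in binary.
0o120145 = 0b1010000001100101 in binary.
Subtract column by column in base 2:
  1-1 → 0
  0-0 → 0
  1-1 → 0
  1-0 → 1
  0-0 → 0
  0-1 → 1 (borrow)
  0-1-1 → 0 (borrow)
  1-0-1 → 0
  0-0 → 0
  1-0 → 1
  0-0 → 0
  0-0 → 0
  1-0 → 1
  1-1 → 0
  0-0 → 0
  1-1 → 0
  0-0 → 0
  0-0 → 0
  1-0 → 1
  0-0 → 0
  1-0 → 1
  0-0 → 0
  1-0 → 1

0b10101000001001000101000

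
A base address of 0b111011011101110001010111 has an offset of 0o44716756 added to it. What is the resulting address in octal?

0o140275105

0b111011011101110001010111 = 0o73356127 in octal.
Add column by column in base 8, right to left:
  7+6 = 5 carry 1
  2+5+1 = 0 carry 1
  1+7+1 = 1 carry 1
  6+6+1 = 5 carry 1
  5+1+1 = 7
  3+7 = 2 carry 1
  3+4+1 = 0 carry 1
  7+4+1 = 4 carry 1
  final carry 1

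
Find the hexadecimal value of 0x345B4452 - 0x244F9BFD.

Subtract column by column in base 16:
  2-D → 5 (borrow)
  5-F-1 → 5 (borrow)
  4-B-1 → 8 (borrow)
  4-9-1 → A (borrow)
  B-F-1 → B (borrow)
  5-4-1 → 0
  4-4 → 0
  3-2 → 1

0x100BA855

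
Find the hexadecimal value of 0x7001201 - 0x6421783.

Subtract column by column in base 16:
  1-3 → E (borrow)
  0-8-1 → 7 (borrow)
  2-7-1 → A (borrow)
  1-1-1 → F (borrow)
  0-2-1 → D (borrow)
  0-4-1 → B (borrow)
  7-6-1 → 0

0xBDFA7E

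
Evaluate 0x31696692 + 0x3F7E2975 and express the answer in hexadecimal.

Add column by column in base 16, right to left:
  2+5 = 7
  9+7 = 0 carry 1
  6+9+1 = 0 carry 1
  6+2+1 = 9
  9+E = 7 carry 1
  6+7+1 = E
  1+F = 0 carry 1
  3+3+1 = 7

0x70E79007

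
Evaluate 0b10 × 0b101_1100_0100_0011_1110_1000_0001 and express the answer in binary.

Multiply each base-2 digit by 2, carrying:
  1×2 = 2 → write 0 carry 1
  0×2+1 = 1 → write 1
  0×2 = 0 → write 0
  0×2 = 0 → write 0
  0×2 = 0 → write 0
  0×2 = 0 → write 0
  0×2 = 0 → write 0
  1×2 = 2 → write 0 carry 1
  0×2+1 = 1 → write 1
  1×2 = 2 → write 0 carry 1
  1×2+1 = 3 → write 1 carry 1
  1×2+1 = 3 → write 1 carry 1
  1×2+1 = 3 → write 1 carry 1
  1×2+1 = 3 → write 1 carry 1
  0×2+1 = 1 → write 1
  0×2 = 0 → write 0
  0×2 = 0 → write 0
  0×2 = 0 → write 0
  1×2 = 2 → write 0 carry 1
  0×2+1 = 1 → write 1
  0×2 = 0 → write 0
  0×2 = 0 → write 0
  1×2 = 2 → write 0 carry 1
  1×2+1 = 3 → write 1 carry 1
  1×2+1 = 3 → write 1 carry 1
  0×2+1 = 1 → write 1
  1×2 = 2 → write 0 carry 1
  remaining carry: 1

0b1011100010000111110100000010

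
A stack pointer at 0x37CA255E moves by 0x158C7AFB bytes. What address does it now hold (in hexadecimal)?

Add column by column in base 16, right to left:
  E+B = 9 carry 1
  5+F+1 = 5 carry 1
  5+A+1 = 0 carry 1
  2+7+1 = A
  A+C = 6 carry 1
  C+8+1 = 5 carry 1
  7+5+1 = D
  3+1 = 4

0x4D56A059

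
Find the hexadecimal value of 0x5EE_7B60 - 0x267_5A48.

0x3872118

Subtract column by column in base 16:
  0-8 → 8 (borrow)
  6-4-1 → 1
  B-A → 1
  7-5 → 2
  E-7 → 7
  E-6 → 8
  5-2 → 3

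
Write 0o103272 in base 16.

0x86BA

Each octal digit is 3 bits: 1=001 0=000 3=011 2=010 7=111 2=010.
Group the bits into nibbles: 1000 0110 1011 1010 → 86BA.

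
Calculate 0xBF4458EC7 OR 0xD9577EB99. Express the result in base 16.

0xFF577EFDF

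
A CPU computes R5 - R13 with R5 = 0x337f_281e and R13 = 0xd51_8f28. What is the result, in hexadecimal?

Subtract column by column in base 16:
  e-8 → 6
  1-2 → f (borrow)
  8-f-1 → 8 (borrow)
  2-8-1 → 9 (borrow)
  f-1-1 → d
  7-5 → 2
  3-d → 6 (borrow)
  3-0-1 → 2

0x262d98f6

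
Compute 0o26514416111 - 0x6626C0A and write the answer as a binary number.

0o26514416111 = 0b10110101001100100001110001001001 in binary.
0x6626C0A = 0b110011000100110110000001010 in binary.
Subtract column by column in base 2:
  1-0 → 1
  0-1 → 1 (borrow)
  0-0-1 → 1 (borrow)
  1-1-1 → 1 (borrow)
  0-0-1 → 1 (borrow)
  0-0-1 → 1 (borrow)
  1-0-1 → 0
  0-0 → 0
  0-0 → 0
  0-0 → 0
  1-1 → 0
  1-1 → 0
  1-0 → 1
  0-1 → 1 (borrow)
  0-1-1 → 0 (borrow)
  0-0-1 → 1 (borrow)
  0-0-1 → 1 (borrow)
  1-1-1 → 1 (borrow)
  0-0-1 → 1 (borrow)
  0-0-1 → 1 (borrow)
  1-0-1 → 0
  1-1 → 0
  0-1 → 1 (borrow)
  0-0-1 → 1 (borrow)
  1-0-1 → 0
  0-1 → 1 (borrow)
  1-1-1 → 1 (borrow)
  0-0-1 → 1 (borrow)
  1-0-1 → 0
  1-0 → 1
  0-0 → 0
  1-0 → 1

0b10101110110011111011000000111111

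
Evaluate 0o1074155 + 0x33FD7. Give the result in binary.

0b1111011100001000100

0o1074155 = 0b1000111100001101101 in binary.
0x33FD7 = 0b110011111111010111 in binary.
Add column by column in base 2, right to left:
  1+1 = 0 carry 1
  0+1+1 = 0 carry 1
  1+1+1 = 1 carry 1
  1+0+1 = 0 carry 1
  0+1+1 = 0 carry 1
  1+0+1 = 0 carry 1
  1+1+1 = 1 carry 1
  0+1+1 = 0 carry 1
  0+1+1 = 0 carry 1
  0+1+1 = 0 carry 1
  0+1+1 = 0 carry 1
  1+1+1 = 1 carry 1
  1+1+1 = 1 carry 1
  1+1+1 = 1 carry 1
  1+0+1 = 0 carry 1
  0+0+1 = 1
  0+1 = 1
  0+1 = 1
  1+0 = 1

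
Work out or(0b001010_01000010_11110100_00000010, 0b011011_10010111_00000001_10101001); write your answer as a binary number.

0b011011110101111111010110101011

OR bit by bit (1 where either bit is 1):
  001010010000101111010000000010
| 011011100101110000000110101001
= 011011110101111111010110101011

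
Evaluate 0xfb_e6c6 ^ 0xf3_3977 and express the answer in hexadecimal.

XOR each hex digit independently (no carries):
  f^f=0, b^3=8, e^3=d, 6^9=f, c^7=b, 6^7=1

0x08dfb1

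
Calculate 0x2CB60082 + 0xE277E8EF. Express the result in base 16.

0x10F2DE971

Add column by column in base 16, right to left:
  2+F = 1 carry 1
  8+E+1 = 7 carry 1
  0+8+1 = 9
  0+E = E
  6+7 = D
  B+7 = 2 carry 1
  C+2+1 = F
  2+E = 0 carry 1
  final carry 1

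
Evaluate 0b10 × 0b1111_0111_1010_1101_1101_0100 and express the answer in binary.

0b1111011110101101110101000

Multiply each base-2 digit by 2, carrying:
  0×2 = 0 → write 0
  0×2 = 0 → write 0
  1×2 = 2 → write 0 carry 1
  0×2+1 = 1 → write 1
  1×2 = 2 → write 0 carry 1
  0×2+1 = 1 → write 1
  1×2 = 2 → write 0 carry 1
  1×2+1 = 3 → write 1 carry 1
  1×2+1 = 3 → write 1 carry 1
  0×2+1 = 1 → write 1
  1×2 = 2 → write 0 carry 1
  1×2+1 = 3 → write 1 carry 1
  0×2+1 = 1 → write 1
  1×2 = 2 → write 0 carry 1
  0×2+1 = 1 → write 1
  1×2 = 2 → write 0 carry 1
  1×2+1 = 3 → write 1 carry 1
  1×2+1 = 3 → write 1 carry 1
  1×2+1 = 3 → write 1 carry 1
  0×2+1 = 1 → write 1
  1×2 = 2 → write 0 carry 1
  1×2+1 = 3 → write 1 carry 1
  1×2+1 = 3 → write 1 carry 1
  1×2+1 = 3 → write 1 carry 1
  remaining carry: 1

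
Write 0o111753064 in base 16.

0x127d634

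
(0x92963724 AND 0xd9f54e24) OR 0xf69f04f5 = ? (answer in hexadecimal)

0x92963724 AND 0xd9f54e24 = 0x90940624.
Then OR with 0xf69f04f5.

0xf69f06f5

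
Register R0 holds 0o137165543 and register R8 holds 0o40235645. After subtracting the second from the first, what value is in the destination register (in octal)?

Subtract column by column in base 8:
  3-5 → 6 (borrow)
  4-4-1 → 7 (borrow)
  5-6-1 → 6 (borrow)
  5-5-1 → 7 (borrow)
  6-3-1 → 2
  1-2 → 7 (borrow)
  7-0-1 → 6
  3-4 → 7 (borrow)
  1-0-1 → 0

0o76727676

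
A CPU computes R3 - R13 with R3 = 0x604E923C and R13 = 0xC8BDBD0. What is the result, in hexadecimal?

0x53C2B66C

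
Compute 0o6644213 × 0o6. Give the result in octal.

0o50731502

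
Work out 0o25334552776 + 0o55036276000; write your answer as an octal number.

0o102373050776

Add column by column in base 8, right to left:
  6+0 = 6
  7+0 = 7
  7+0 = 7
  2+6 = 0 carry 1
  5+7+1 = 5 carry 1
  5+2+1 = 0 carry 1
  4+6+1 = 3 carry 1
  3+3+1 = 7
  3+0 = 3
  5+5 = 2 carry 1
  2+5+1 = 0 carry 1
  final carry 1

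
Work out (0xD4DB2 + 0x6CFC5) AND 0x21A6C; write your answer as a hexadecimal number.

0x1864

Add column by column in base 16, right to left:
  2+5 = 7
  B+C = 7 carry 1
  D+F+1 = D carry 1
  4+C+1 = 1 carry 1
  D+6+1 = 4 carry 1
  final carry 1
Sum = 0x141D77; now AND with 0x21A6C:
  1&0=0, 4&2=0, 1&1=1, D&A=8, 7&6=6, 7&C=4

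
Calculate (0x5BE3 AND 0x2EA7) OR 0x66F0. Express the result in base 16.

0x6EF3

0x5BE3 AND 0x2EA7 = 0x0AA3.
Then OR with 0x66F0.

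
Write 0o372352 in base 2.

Each octal digit is 3 bits: 3=011 7=111 2=010 3=011 5=101 2=010.

0b11111010011101010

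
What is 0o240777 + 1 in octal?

The trailing 3 digits are 7 (max in base 8), so adding 1 cascades: they roll to 0 and the next digit up increments.

0o241000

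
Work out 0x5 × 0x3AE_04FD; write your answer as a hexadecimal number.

Multiply each base-16 digit by 5, carrying:
  D×5 = 65 → write 1 carry 4
  F×5+4 = 79 → write F carry 4
  4×5+4 = 24 → write 8 carry 1
  0×5+1 = 1 → write 1
  E×5 = 70 → write 6 carry 4
  A×5+4 = 54 → write 6 carry 3
  3×5+3 = 18 → write 2 carry 1
  remaining carry: 1

0x126618F1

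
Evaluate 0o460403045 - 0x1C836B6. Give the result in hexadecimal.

0x2F9CF6F

0o460403045 = 0x4C20625 in hexadecimal.
Subtract column by column in base 16:
  5-6 → F (borrow)
  2-B-1 → 6 (borrow)
  6-6-1 → F (borrow)
  0-3-1 → C (borrow)
  2-8-1 → 9 (borrow)
  C-C-1 → F (borrow)
  4-1-1 → 2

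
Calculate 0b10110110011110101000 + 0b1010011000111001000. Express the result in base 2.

0b100001001100101110000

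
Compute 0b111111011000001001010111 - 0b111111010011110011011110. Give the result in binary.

0b100010101111001

Subtract column by column in base 2:
  1-0 → 1
  1-1 → 0
  1-1 → 0
  0-1 → 1 (borrow)
  1-1-1 → 1 (borrow)
  0-0-1 → 1 (borrow)
  1-1-1 → 1 (borrow)
  0-1-1 → 0 (borrow)
  0-0-1 → 1 (borrow)
  1-0-1 → 0
  0-1 → 1 (borrow)
  0-1-1 → 0 (borrow)
  0-1-1 → 0 (borrow)
  0-1-1 → 0 (borrow)
  0-0-1 → 1 (borrow)
  1-0-1 → 0
  1-1 → 0
  0-0 → 0
  1-1 → 0
  1-1 → 0
  1-1 → 0
  1-1 → 0
  1-1 → 0
  1-1 → 0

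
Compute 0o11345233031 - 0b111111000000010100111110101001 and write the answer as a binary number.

0o11345233031 = 0b1001011100101010011011000011001 in binary.
Subtract column by column in base 2:
  1-1 → 0
  0-0 → 0
  0-0 → 0
  1-1 → 0
  1-0 → 1
  0-1 → 1 (borrow)
  0-0-1 → 1 (borrow)
  0-1-1 → 0 (borrow)
  0-1-1 → 0 (borrow)
  1-1-1 → 1 (borrow)
  1-1-1 → 1 (borrow)
  0-1-1 → 0 (borrow)
  1-0-1 → 0
  1-0 → 1
  0-1 → 1 (borrow)
  0-0-1 → 1 (borrow)
  1-1-1 → 1 (borrow)
  0-0-1 → 1 (borrow)
  1-0-1 → 0
  0-0 → 0
  1-0 → 1
  0-0 → 0
  0-0 → 0
  1-0 → 1
  1-1 → 0
  1-1 → 0
  0-1 → 1 (borrow)
  1-1-1 → 1 (borrow)
  0-1-1 → 0 (borrow)
  0-1-1 → 0 (borrow)
  1-0-1 → 0

0b1100100100111110011001110000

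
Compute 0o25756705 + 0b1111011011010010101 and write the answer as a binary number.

0b10111111001010001011010

0o25756705 = 0b10101111101110111000101 in binary.
Add column by column in base 2, right to left:
  1+1 = 0 carry 1
  0+0+1 = 1
  1+1 = 0 carry 1
  0+0+1 = 1
  0+1 = 1
  0+0 = 0
  1+0 = 1
  1+1 = 0 carry 1
  1+0+1 = 0 carry 1
  0+1+1 = 0 carry 1
  1+1+1 = 1 carry 1
  1+0+1 = 0 carry 1
  1+1+1 = 1 carry 1
  0+1+1 = 0 carry 1
  1+0+1 = 0 carry 1
  1+1+1 = 1 carry 1
  1+1+1 = 1 carry 1
  1+1+1 = 1 carry 1
  1+1+1 = 1 carry 1
  0+0+1 = 1
  1+0 = 1
  0+0 = 0
  1+0 = 1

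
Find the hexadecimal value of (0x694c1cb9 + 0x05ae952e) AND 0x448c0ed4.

0x448800c4

Add column by column in base 16, right to left:
  9+e = 7 carry 1
  b+2+1 = e
  c+5 = 1 carry 1
  1+9+1 = b
  c+e = a carry 1
  4+a+1 = f
  9+5 = e
  6+0 = 6
Sum = 0x6efab1e7; now AND with 0x448c0ed4:
  6&4=4, e&4=4, f&8=8, a&c=8, b&0=0, 1&e=0, e&d=c, 7&4=4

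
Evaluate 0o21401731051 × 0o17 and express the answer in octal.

Multiply each base-8 digit by 15, carrying:
  1×15 = 15 → write 7 carry 1
  5×15+1 = 76 → write 4 carry 9
  0×15+9 = 9 → write 1 carry 1
  1×15+1 = 16 → write 0 carry 2
  3×15+2 = 47 → write 7 carry 5
  7×15+5 = 110 → write 6 carry 13
  1×15+13 = 28 → write 4 carry 3
  0×15+3 = 3 → write 3
  4×15 = 60 → write 4 carry 7
  1×15+7 = 22 → write 6 carry 2
  2×15+2 = 32 → write 0 carry 4
  remaining carry: 4

0o406434670147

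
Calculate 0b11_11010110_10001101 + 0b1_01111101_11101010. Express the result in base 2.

0b1010101010001110111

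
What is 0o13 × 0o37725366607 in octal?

Multiply each base-8 digit by 11, carrying:
  7×11 = 77 → write 5 carry 9
  0×11+9 = 9 → write 1 carry 1
  6×11+1 = 67 → write 3 carry 8
  6×11+8 = 74 → write 2 carry 9
  6×11+9 = 75 → write 3 carry 9
  3×11+9 = 42 → write 2 carry 5
  5×11+5 = 60 → write 4 carry 7
  2×11+7 = 29 → write 5 carry 3
  7×11+3 = 80 → write 0 carry 10
  7×11+10 = 87 → write 7 carry 10
  3×11+10 = 43 → write 3 carry 5
  remaining carry: 5

0o537054232315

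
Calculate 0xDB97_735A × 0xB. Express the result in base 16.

Multiply each base-16 digit by 11, carrying:
  A×11 = 110 → write E carry 6
  5×11+6 = 61 → write D carry 3
  3×11+3 = 36 → write 4 carry 2
  7×11+2 = 79 → write F carry 4
  7×11+4 = 81 → write 1 carry 5
  9×11+5 = 104 → write 8 carry 6
  B×11+6 = 127 → write F carry 7
  D×11+7 = 150 → write 6 carry 9
  remaining carry: 9

0x96F81F4DE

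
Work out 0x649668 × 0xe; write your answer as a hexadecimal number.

0x58039b0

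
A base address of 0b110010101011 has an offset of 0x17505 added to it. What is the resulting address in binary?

0b11000000110110000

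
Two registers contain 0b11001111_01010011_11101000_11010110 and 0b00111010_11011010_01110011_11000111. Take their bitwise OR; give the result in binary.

0b11111111110110111111101111010111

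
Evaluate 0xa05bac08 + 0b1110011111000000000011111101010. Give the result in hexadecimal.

0b1110011111000000000011111101010 = 0x73e007ea in hexadecimal.
Add column by column in base 16, right to left:
  8+a = 2 carry 1
  0+e+1 = f
  c+7 = 3 carry 1
  a+0+1 = b
  b+0 = b
  5+e = 3 carry 1
  0+3+1 = 4
  a+7 = 1 carry 1
  final carry 1

0x1143bb3f2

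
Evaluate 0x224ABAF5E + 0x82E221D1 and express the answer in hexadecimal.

0x2A78DD12F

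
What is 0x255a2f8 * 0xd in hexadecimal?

0x1e594698

Multiply each base-16 digit by 13, carrying:
  8×13 = 104 → write 8 carry 6
  f×13+6 = 201 → write 9 carry 12
  2×13+12 = 38 → write 6 carry 2
  a×13+2 = 132 → write 4 carry 8
  5×13+8 = 73 → write 9 carry 4
  5×13+4 = 69 → write 5 carry 4
  2×13+4 = 30 → write e carry 1
  remaining carry: 1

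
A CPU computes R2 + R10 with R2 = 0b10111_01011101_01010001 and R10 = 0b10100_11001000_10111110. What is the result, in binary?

Add column by column in base 2, right to left:
  1+0 = 1
  0+1 = 1
  0+1 = 1
  0+1 = 1
  1+1 = 0 carry 1
  0+1+1 = 0 carry 1
  1+0+1 = 0 carry 1
  0+1+1 = 0 carry 1
  1+0+1 = 0 carry 1
  0+0+1 = 1
  1+0 = 1
  1+1 = 0 carry 1
  1+0+1 = 0 carry 1
  0+0+1 = 1
  1+1 = 0 carry 1
  0+1+1 = 0 carry 1
  1+0+1 = 0 carry 1
  1+0+1 = 0 carry 1
  1+1+1 = 1 carry 1
  0+0+1 = 1
  1+1 = 0 carry 1
  final carry 1

0b1011000010011000001111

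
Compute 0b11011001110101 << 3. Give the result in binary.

0b11011001110101000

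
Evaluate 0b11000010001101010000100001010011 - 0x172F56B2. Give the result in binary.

0b10101011000001011011000110100001

0x172F56B2 = 0b10111001011110101011010110010 in binary.
Subtract column by column in base 2:
  1-0 → 1
  1-1 → 0
  0-0 → 0
  0-0 → 0
  1-1 → 0
  0-1 → 1 (borrow)
  1-0-1 → 0
  0-1 → 1 (borrow)
  0-0-1 → 1 (borrow)
  0-1-1 → 0 (borrow)
  0-1-1 → 0 (borrow)
  1-0-1 → 0
  0-1 → 1 (borrow)
  0-0-1 → 1 (borrow)
  0-1-1 → 0 (borrow)
  0-0-1 → 1 (borrow)
  1-1-1 → 1 (borrow)
  0-1-1 → 0 (borrow)
  1-1-1 → 1 (borrow)
  0-1-1 → 0 (borrow)
  1-0-1 → 0
  1-1 → 0
  0-0 → 0
  0-0 → 0
  0-1 → 1 (borrow)
  1-1-1 → 1 (borrow)
  0-1-1 → 0 (borrow)
  0-0-1 → 1 (borrow)
  0-1-1 → 0 (borrow)
  0-0-1 → 1 (borrow)
  1-0-1 → 0
  1-0 → 1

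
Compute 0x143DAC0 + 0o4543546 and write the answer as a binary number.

0b1010101101010001000100110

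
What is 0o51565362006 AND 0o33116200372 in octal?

0o11104200002

AND each oct digit independently (no carries):
  5&3=1, 1&3=1, 5&1=1, 6&1=0, 5&6=4, 3&2=2, 6&0=0, 2&0=0, 0&3=0, 0&7=0, 6&2=2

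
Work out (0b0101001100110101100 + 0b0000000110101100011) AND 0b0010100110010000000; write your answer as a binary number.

0b10000000000

Add column by column in base 2, right to left:
  0+1 = 1
  0+1 = 1
  1+0 = 1
  1+0 = 1
  0+0 = 0
  1+1 = 0 carry 1
  0+1+1 = 0 carry 1
  1+0+1 = 0 carry 1
  1+1+1 = 1 carry 1
  0+0+1 = 1
  0+1 = 1
  1+1 = 0 carry 1
  1+0+1 = 0 carry 1
  0+0+1 = 1
  0+0 = 0
  1+0 = 1
  0+0 = 0
  1+0 = 1
Sum = 0b101010011100001111; now AND with 0b0010100110010000000:
  0101010011100001111
& 0010100110010000000
= 0000000010000000000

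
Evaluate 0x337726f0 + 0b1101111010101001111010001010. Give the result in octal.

0o10130342572

0x337726f0 = 0o6335623360 in octal.
0b1101111010101001111010001010 = 0o1572517212 in octal.
Add column by column in base 8, right to left:
  0+2 = 2
  6+1 = 7
  3+2 = 5
  3+7 = 2 carry 1
  2+1+1 = 4
  6+5 = 3 carry 1
  5+2+1 = 0 carry 1
  3+7+1 = 3 carry 1
  3+5+1 = 1 carry 1
  6+1+1 = 0 carry 1
  final carry 1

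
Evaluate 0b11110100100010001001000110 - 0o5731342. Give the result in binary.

0b11101110100110111101100100

0o5731342 = 0b101111011001011100010 in binary.
Subtract column by column in base 2:
  0-0 → 0
  1-1 → 0
  1-0 → 1
  0-0 → 0
  0-0 → 0
  0-1 → 1 (borrow)
  1-1-1 → 1 (borrow)
  0-1-1 → 0 (borrow)
  0-0-1 → 1 (borrow)
  1-1-1 → 1 (borrow)
  0-0-1 → 1 (borrow)
  0-0-1 → 1 (borrow)
  0-1-1 → 0 (borrow)
  1-1-1 → 1 (borrow)
  0-0-1 → 1 (borrow)
  0-1-1 → 0 (borrow)
  0-1-1 → 0 (borrow)
  1-1-1 → 1 (borrow)
  0-1-1 → 0 (borrow)
  0-0-1 → 1 (borrow)
  1-1-1 → 1 (borrow)
  0-0-1 → 1 (borrow)
  1-0-1 → 0
  1-0 → 1
  1-0 → 1
  1-0 → 1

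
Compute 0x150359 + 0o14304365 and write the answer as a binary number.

0x150359 = 0b101010000001101011001 in binary.
0o14304365 = 0b1100011000100011110101 in binary.
Add column by column in base 2, right to left:
  1+1 = 0 carry 1
  0+0+1 = 1
  0+1 = 1
  1+0 = 1
  1+1 = 0 carry 1
  0+1+1 = 0 carry 1
  1+1+1 = 1 carry 1
  0+1+1 = 0 carry 1
  1+0+1 = 0 carry 1
  1+0+1 = 0 carry 1
  0+0+1 = 1
  0+1 = 1
  0+0 = 0
  0+0 = 0
  0+0 = 0
  0+1 = 1
  1+1 = 0 carry 1
  0+0+1 = 1
  1+0 = 1
  0+0 = 0
  1+1 = 0 carry 1
  0+1+1 = 0 carry 1
  final carry 1

0b10001101000110001001110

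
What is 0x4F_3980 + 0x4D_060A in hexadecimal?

Add column by column in base 16, right to left:
  0+A = A
  8+0 = 8
  9+6 = F
  3+0 = 3
  F+D = C carry 1
  4+4+1 = 9

0x9C3F8A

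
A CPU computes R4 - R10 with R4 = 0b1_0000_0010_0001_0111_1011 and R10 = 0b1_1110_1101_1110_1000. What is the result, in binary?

Subtract column by column in base 2:
  1-0 → 1
  1-0 → 1
  0-0 → 0
  1-1 → 0
  1-0 → 1
  1-1 → 0
  1-1 → 0
  0-1 → 1 (borrow)
  1-1-1 → 1 (borrow)
  0-0-1 → 1 (borrow)
  0-1-1 → 0 (borrow)
  0-1-1 → 0 (borrow)
  0-0-1 → 1 (borrow)
  1-1-1 → 1 (borrow)
  0-1-1 → 0 (borrow)
  0-1-1 → 0 (borrow)
  0-1-1 → 0 (borrow)
  0-0-1 → 1 (borrow)
  0-0-1 → 1 (borrow)
  0-0-1 → 1 (borrow)
  1-0-1 → 0

0b11100011001110010011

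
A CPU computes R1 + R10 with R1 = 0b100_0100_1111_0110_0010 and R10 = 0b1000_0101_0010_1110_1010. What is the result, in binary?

Add column by column in base 2, right to left:
  0+0 = 0
  1+1 = 0 carry 1
  0+0+1 = 1
  0+1 = 1
  0+0 = 0
  1+1 = 0 carry 1
  1+1+1 = 1 carry 1
  0+1+1 = 0 carry 1
  1+0+1 = 0 carry 1
  1+1+1 = 1 carry 1
  1+0+1 = 0 carry 1
  1+0+1 = 0 carry 1
  0+1+1 = 0 carry 1
  0+0+1 = 1
  1+1 = 0 carry 1
  0+0+1 = 1
  0+0 = 0
  0+0 = 0
  1+0 = 1
  0+1 = 1

0b11001010001001001100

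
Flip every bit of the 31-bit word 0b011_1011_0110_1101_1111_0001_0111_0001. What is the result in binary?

Invert each bit: 0111011011011011111000101110001 → 1000100100100100000111010001110.

0b1000100100100100000111010001110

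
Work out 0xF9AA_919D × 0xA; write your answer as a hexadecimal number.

0x9C0A9B022

Multiply each base-16 digit by 10, carrying:
  D×10 = 130 → write 2 carry 8
  9×10+8 = 98 → write 2 carry 6
  1×10+6 = 16 → write 0 carry 1
  9×10+1 = 91 → write B carry 5
  A×10+5 = 105 → write 9 carry 6
  A×10+6 = 106 → write A carry 6
  9×10+6 = 96 → write 0 carry 6
  F×10+6 = 156 → write C carry 9
  remaining carry: 9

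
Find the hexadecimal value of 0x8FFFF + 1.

The trailing 4 digits are F (max in base 16), so adding 1 cascades: they roll to 0 and the next digit up increments.

0x90000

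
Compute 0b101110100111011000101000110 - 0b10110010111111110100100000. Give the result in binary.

0b11000001111011010000100110

Subtract column by column in base 2:
  0-0 → 0
  1-0 → 1
  1-0 → 1
  0-0 → 0
  0-0 → 0
  0-1 → 1 (borrow)
  1-0-1 → 0
  0-0 → 0
  1-1 → 0
  0-0 → 0
  0-1 → 1 (borrow)
  0-1-1 → 0 (borrow)
  1-1-1 → 1 (borrow)
  1-1-1 → 1 (borrow)
  0-1-1 → 0 (borrow)
  1-1-1 → 1 (borrow)
  1-1-1 → 1 (borrow)
  1-1-1 → 1 (borrow)
  0-0-1 → 1 (borrow)
  0-1-1 → 0 (borrow)
  1-0-1 → 0
  0-0 → 0
  1-1 → 0
  1-1 → 0
  1-0 → 1
  0-1 → 1 (borrow)
  1-0-1 → 0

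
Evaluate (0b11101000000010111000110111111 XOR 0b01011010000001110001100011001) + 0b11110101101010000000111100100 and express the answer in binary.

0b110100111101101001010010001010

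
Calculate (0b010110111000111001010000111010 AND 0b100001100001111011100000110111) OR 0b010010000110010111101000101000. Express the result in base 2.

0b10010100110111111101000111010

0b010110111000111001010000111010 AND 0b100001100001111011100000110111 = 0b000000100000111001000000110010.
Then OR with 0b010010000110010111101000101000.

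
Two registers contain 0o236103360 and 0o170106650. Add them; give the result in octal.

Add column by column in base 8, right to left:
  0+0 = 0
  6+5 = 3 carry 1
  3+6+1 = 2 carry 1
  3+6+1 = 2 carry 1
  0+0+1 = 1
  1+1 = 2
  6+0 = 6
  3+7 = 2 carry 1
  2+1+1 = 4

0o426212230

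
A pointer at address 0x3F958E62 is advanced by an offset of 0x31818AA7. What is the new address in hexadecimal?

0x71171909

Add column by column in base 16, right to left:
  2+7 = 9
  6+A = 0 carry 1
  E+A+1 = 9 carry 1
  8+8+1 = 1 carry 1
  5+1+1 = 7
  9+8 = 1 carry 1
  F+1+1 = 1 carry 1
  3+3+1 = 7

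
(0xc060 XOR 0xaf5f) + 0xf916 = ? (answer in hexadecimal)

0x16855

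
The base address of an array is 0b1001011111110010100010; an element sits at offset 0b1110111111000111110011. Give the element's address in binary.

Add column by column in base 2, right to left:
  0+1 = 1
  1+1 = 0 carry 1
  0+0+1 = 1
  0+0 = 0
  0+1 = 1
  1+1 = 0 carry 1
  0+1+1 = 0 carry 1
  1+1+1 = 1 carry 1
  0+1+1 = 0 carry 1
  0+0+1 = 1
  1+0 = 1
  1+0 = 1
  1+1 = 0 carry 1
  1+1+1 = 1 carry 1
  1+1+1 = 1 carry 1
  1+1+1 = 1 carry 1
  1+1+1 = 1 carry 1
  0+1+1 = 0 carry 1
  1+0+1 = 0 carry 1
  0+1+1 = 0 carry 1
  0+1+1 = 0 carry 1
  1+1+1 = 1 carry 1
  final carry 1

0b11000011110111010010101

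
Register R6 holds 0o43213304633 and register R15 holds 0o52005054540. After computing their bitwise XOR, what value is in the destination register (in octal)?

0o11216350373

XOR each oct digit independently (no carries):
  4^5=1, 3^2=1, 2^0=2, 1^0=1, 3^5=6, 3^0=3, 0^5=5, 4^4=0, 6^5=3, 3^4=7, 3^0=3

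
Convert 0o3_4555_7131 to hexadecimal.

Each octal digit is 3 bits: 3=011 4=100 5=101 5=101 5=101 7=111 1=001 3=011 1=001.
Group the bits into nibbles: 0011 1001 0110 1101 1110 0101 1001 → 396DE59.

0x396DE59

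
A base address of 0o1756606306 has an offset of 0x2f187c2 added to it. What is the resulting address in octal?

0x2f187c2 = 0o274303702 in octal.
Add column by column in base 8, right to left:
  6+2 = 0 carry 1
  0+0+1 = 1
  3+7 = 2 carry 1
  6+3+1 = 2 carry 1
  0+0+1 = 1
  6+3 = 1 carry 1
  6+4+1 = 3 carry 1
  5+7+1 = 5 carry 1
  7+2+1 = 2 carry 1
  1+0+1 = 2

0o2253112210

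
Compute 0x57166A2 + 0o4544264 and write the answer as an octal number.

0x57166A2 = 0o534263242 in octal.
Add column by column in base 8, right to left:
  2+4 = 6
  4+6 = 2 carry 1
  2+2+1 = 5
  3+4 = 7
  6+4 = 2 carry 1
  2+5+1 = 0 carry 1
  4+4+1 = 1 carry 1
  3+0+1 = 4
  5+0 = 5

0o541027526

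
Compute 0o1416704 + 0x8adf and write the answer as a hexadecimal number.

0x6a8a3

0o1416704 = 0x61dc4 in hexadecimal.
Add column by column in base 16, right to left:
  4+f = 3 carry 1
  c+d+1 = a carry 1
  d+a+1 = 8 carry 1
  1+8+1 = a
  6+0 = 6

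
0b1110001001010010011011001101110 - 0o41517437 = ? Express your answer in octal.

0b1110001001010010011011001101110 = 0o16112233156 in octal.
Subtract column by column in base 8:
  6-7 → 7 (borrow)
  5-3-1 → 1
  1-4 → 5 (borrow)
  3-7-1 → 3 (borrow)
  3-1-1 → 1
  2-5 → 5 (borrow)
  2-1-1 → 0
  1-4 → 5 (borrow)
  1-0-1 → 0
  6-0 → 6
  1-0 → 1

0o16050513517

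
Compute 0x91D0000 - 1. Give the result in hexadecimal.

The trailing 4 digits are 0, so subtracting 1 borrows through: they become F and the next digit up decrements.

0x91CFFFF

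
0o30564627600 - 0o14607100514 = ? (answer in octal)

Subtract column by column in base 8:
  0-4 → 4 (borrow)
  0-1-1 → 6 (borrow)
  6-5-1 → 0
  7-0 → 7
  2-0 → 2
  6-1 → 5
  4-7 → 5 (borrow)
  6-0-1 → 5
  5-6 → 7 (borrow)
  0-4-1 → 3 (borrow)
  3-1-1 → 1

0o13755527064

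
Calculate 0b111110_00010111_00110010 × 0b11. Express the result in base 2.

0b101110100100010110010110

Multiply each base-2 digit by 3, carrying:
  0×3 = 0 → write 0
  1×3 = 3 → write 1 carry 1
  0×3+1 = 1 → write 1
  0×3 = 0 → write 0
  1×3 = 3 → write 1 carry 1
  1×3+1 = 4 → write 0 carry 2
  0×3+2 = 2 → write 0 carry 1
  0×3+1 = 1 → write 1
  1×3 = 3 → write 1 carry 1
  1×3+1 = 4 → write 0 carry 2
  1×3+2 = 5 → write 1 carry 2
  0×3+2 = 2 → write 0 carry 1
  1×3+1 = 4 → write 0 carry 2
  0×3+2 = 2 → write 0 carry 1
  0×3+1 = 1 → write 1
  0×3 = 0 → write 0
  0×3 = 0 → write 0
  1×3 = 3 → write 1 carry 1
  1×3+1 = 4 → write 0 carry 2
  1×3+2 = 5 → write 1 carry 2
  1×3+2 = 5 → write 1 carry 2
  1×3+2 = 5 → write 1 carry 2
  remaining carry: 10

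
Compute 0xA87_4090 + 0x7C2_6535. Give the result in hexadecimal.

Add column by column in base 16, right to left:
  0+5 = 5
  9+3 = C
  0+5 = 5
  4+6 = A
  7+2 = 9
  8+C = 4 carry 1
  A+7+1 = 2 carry 1
  final carry 1

0x1249A5C5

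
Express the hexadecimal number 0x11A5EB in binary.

Expand each hex digit to 4 bits: 1=0001 1=0001 A=1010 5=0101 E=1110 B=1011.

0b100011010010111101011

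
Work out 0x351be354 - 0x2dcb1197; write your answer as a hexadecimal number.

Subtract column by column in base 16:
  4-7 → d (borrow)
  5-9-1 → b (borrow)
  3-1-1 → 1
  e-1 → d
  b-b → 0
  1-c → 5 (borrow)
  5-d-1 → 7 (borrow)
  3-2-1 → 0

0x750d1bd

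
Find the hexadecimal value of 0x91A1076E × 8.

Multiply each base-16 digit by 8, carrying:
  E×8 = 112 → write 0 carry 7
  6×8+7 = 55 → write 7 carry 3
  7×8+3 = 59 → write B carry 3
  0×8+3 = 3 → write 3
  1×8 = 8 → write 8
  A×8 = 80 → write 0 carry 5
  1×8+5 = 13 → write D
  9×8 = 72 → write 8 carry 4
  remaining carry: 4

0x48D083B70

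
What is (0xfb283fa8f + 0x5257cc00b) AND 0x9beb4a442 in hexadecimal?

0x9800a002

Add column by column in base 16, right to left:
  f+b = a carry 1
  8+0+1 = 9
  a+0 = a
  f+c = b carry 1
  3+c+1 = 0 carry 1
  8+7+1 = 0 carry 1
  2+5+1 = 8
  b+2 = d
  f+5 = 4 carry 1
  final carry 1
Sum = 0x14d800ba9a; now AND with 0x9beb4a442:
  1&0=0, 4&9=0, d&b=9, 8&e=8, 0&b=0, 0&4=0, b&a=a, a&4=0, 9&4=0, a&2=2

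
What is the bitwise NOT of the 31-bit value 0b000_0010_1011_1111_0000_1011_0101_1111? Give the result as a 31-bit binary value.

0b1111101010000001111010010100000

Invert each bit: 0000010101111110000101101011111 → 1111101010000001111010010100000.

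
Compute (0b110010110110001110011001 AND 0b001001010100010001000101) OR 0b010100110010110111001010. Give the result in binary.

0b10100110110110111001011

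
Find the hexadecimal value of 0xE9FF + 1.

0xEA00

The trailing 2 digits are F (max in base 16), so adding 1 cascades: they roll to 0 and the next digit up increments.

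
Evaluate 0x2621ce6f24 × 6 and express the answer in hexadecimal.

0xe4cad69ad8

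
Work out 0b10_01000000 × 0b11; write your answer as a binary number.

Multiply each base-2 digit by 3, carrying:
  0×3 = 0 → write 0
  0×3 = 0 → write 0
  0×3 = 0 → write 0
  0×3 = 0 → write 0
  0×3 = 0 → write 0
  0×3 = 0 → write 0
  1×3 = 3 → write 1 carry 1
  0×3+1 = 1 → write 1
  0×3 = 0 → write 0
  1×3 = 3 → write 1 carry 1
  remaining carry: 1

0b11011000000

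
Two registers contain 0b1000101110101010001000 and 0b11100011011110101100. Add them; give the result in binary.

Add column by column in base 2, right to left:
  0+0 = 0
  0+0 = 0
  0+1 = 1
  1+1 = 0 carry 1
  0+0+1 = 1
  0+1 = 1
  0+0 = 0
  1+1 = 0 carry 1
  0+1+1 = 0 carry 1
  1+1+1 = 1 carry 1
  0+1+1 = 0 carry 1
  1+0+1 = 0 carry 1
  0+1+1 = 0 carry 1
  1+1+1 = 1 carry 1
  1+0+1 = 0 carry 1
  1+0+1 = 0 carry 1
  0+0+1 = 1
  1+1 = 0 carry 1
  0+1+1 = 0 carry 1
  0+1+1 = 0 carry 1
  0+0+1 = 1
  1+0 = 1

0b1100010010001000110100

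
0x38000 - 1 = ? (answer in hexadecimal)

0x37FFF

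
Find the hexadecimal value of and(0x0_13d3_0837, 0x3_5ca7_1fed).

0x010830825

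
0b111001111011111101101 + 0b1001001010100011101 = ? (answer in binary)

Add column by column in base 2, right to left:
  1+1 = 0 carry 1
  0+0+1 = 1
  1+1 = 0 carry 1
  1+1+1 = 1 carry 1
  0+1+1 = 0 carry 1
  1+0+1 = 0 carry 1
  1+0+1 = 0 carry 1
  1+0+1 = 0 carry 1
  1+1+1 = 1 carry 1
  1+0+1 = 0 carry 1
  1+1+1 = 1 carry 1
  0+0+1 = 1
  1+1 = 0 carry 1
  1+0+1 = 0 carry 1
  1+0+1 = 0 carry 1
  1+1+1 = 1 carry 1
  0+0+1 = 1
  0+0 = 0
  1+1 = 0 carry 1
  1+0+1 = 0 carry 1
  1+0+1 = 0 carry 1
  final carry 1

0b1000011000110100001010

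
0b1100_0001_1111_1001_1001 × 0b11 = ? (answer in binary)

0b1001000101111011001011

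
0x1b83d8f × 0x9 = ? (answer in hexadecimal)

Multiply each base-16 digit by 9, carrying:
  f×9 = 135 → write 7 carry 8
  8×9+8 = 80 → write 0 carry 5
  d×9+5 = 122 → write a carry 7
  3×9+7 = 34 → write 2 carry 2
  8×9+2 = 74 → write a carry 4
  b×9+4 = 103 → write 7 carry 6
  1×9+6 = 15 → write f

0xf7a2a07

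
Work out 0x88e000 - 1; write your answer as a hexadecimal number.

0x88dfff

The trailing 3 digits are 0, so subtracting 1 borrows through: they become F and the next digit up decrements.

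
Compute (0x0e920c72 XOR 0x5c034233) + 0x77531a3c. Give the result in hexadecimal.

First 0x0e920c72 XOR 0x5c034233 = 0x52914e41.
Add column by column in base 16, right to left:
  1+c = d
  4+3 = 7
  e+a = 8 carry 1
  4+1+1 = 6
  1+3 = 4
  9+5 = e
  2+7 = 9
  5+7 = c

0xc9e4687d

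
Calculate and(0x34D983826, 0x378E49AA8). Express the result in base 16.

0x348801820

AND each hex digit independently (no carries):
  3&3=3, 4&7=4, D&8=8, 9&E=8, 8&4=0, 3&9=1, 8&A=8, 2&A=2, 6&8=0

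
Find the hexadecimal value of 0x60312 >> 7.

0xC06

7 bits is not a whole number of base-16 digits; in binary: 1100000001100010010 >> 7 = 110000000110.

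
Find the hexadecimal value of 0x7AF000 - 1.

The trailing 3 digits are 0, so subtracting 1 borrows through: they become F and the next digit up decrements.

0x7AEFFF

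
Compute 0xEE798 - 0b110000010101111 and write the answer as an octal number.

0xEE798 = 0o3563630 in octal.
0b110000010101111 = 0o60257 in octal.
Subtract column by column in base 8:
  0-7 → 1 (borrow)
  3-5-1 → 5 (borrow)
  6-2-1 → 3
  3-0 → 3
  6-6 → 0
  5-0 → 5
  3-0 → 3

0o3503351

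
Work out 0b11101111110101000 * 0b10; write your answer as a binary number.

Multiply each base-2 digit by 2, carrying:
  0×2 = 0 → write 0
  0×2 = 0 → write 0
  0×2 = 0 → write 0
  1×2 = 2 → write 0 carry 1
  0×2+1 = 1 → write 1
  1×2 = 2 → write 0 carry 1
  0×2+1 = 1 → write 1
  1×2 = 2 → write 0 carry 1
  1×2+1 = 3 → write 1 carry 1
  1×2+1 = 3 → write 1 carry 1
  1×2+1 = 3 → write 1 carry 1
  1×2+1 = 3 → write 1 carry 1
  1×2+1 = 3 → write 1 carry 1
  0×2+1 = 1 → write 1
  1×2 = 2 → write 0 carry 1
  1×2+1 = 3 → write 1 carry 1
  1×2+1 = 3 → write 1 carry 1
  remaining carry: 1

0b111011111101010000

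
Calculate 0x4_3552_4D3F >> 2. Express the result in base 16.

2 bits is not a whole number of base-16 digits; in binary: 10000110101010100100100110100111111 >> 2 = 100001101010101001001001101001111.

0x10D54934F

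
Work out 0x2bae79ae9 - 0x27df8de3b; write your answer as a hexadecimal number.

0x3ceebcae

Subtract column by column in base 16:
  9-b → e (borrow)
  e-3-1 → a
  a-e → c (borrow)
  9-d-1 → b (borrow)
  7-8-1 → e (borrow)
  e-f-1 → e (borrow)
  a-d-1 → c (borrow)
  b-7-1 → 3
  2-2 → 0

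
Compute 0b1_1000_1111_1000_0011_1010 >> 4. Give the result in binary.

0b11000111110000011

Right shift by 4: drop the 4 least-significant bits.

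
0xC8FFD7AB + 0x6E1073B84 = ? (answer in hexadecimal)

0x7AA07132F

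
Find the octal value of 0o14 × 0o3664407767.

0o56166137624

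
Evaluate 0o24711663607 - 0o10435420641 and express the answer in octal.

0o14254242746

Subtract column by column in base 8:
  7-1 → 6
  0-4 → 4 (borrow)
  6-6-1 → 7 (borrow)
  3-0-1 → 2
  6-2 → 4
  6-4 → 2
  1-5 → 4 (borrow)
  1-3-1 → 5 (borrow)
  7-4-1 → 2
  4-0 → 4
  2-1 → 1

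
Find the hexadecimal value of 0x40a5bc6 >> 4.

0x40a5bc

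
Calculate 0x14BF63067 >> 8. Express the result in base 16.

0x14BF630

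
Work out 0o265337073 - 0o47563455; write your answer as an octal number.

Subtract column by column in base 8:
  3-5 → 6 (borrow)
  7-5-1 → 1
  0-4 → 4 (borrow)
  7-3-1 → 3
  3-6 → 5 (borrow)
  3-5-1 → 5 (borrow)
  5-7-1 → 5 (borrow)
  6-4-1 → 1
  2-0 → 2

0o215553416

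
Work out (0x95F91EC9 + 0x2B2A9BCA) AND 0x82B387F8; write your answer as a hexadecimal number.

0x80238290

Add column by column in base 16, right to left:
  9+A = 3 carry 1
  C+C+1 = 9 carry 1
  E+B+1 = A carry 1
  1+9+1 = B
  9+A = 3 carry 1
  F+2+1 = 2 carry 1
  5+B+1 = 1 carry 1
  9+2+1 = C
Sum = 0xC123BA93; now AND with 0x82B387F8:
  C&8=8, 1&2=0, 2&B=2, 3&3=3, B&8=8, A&7=2, 9&F=9, 3&8=0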